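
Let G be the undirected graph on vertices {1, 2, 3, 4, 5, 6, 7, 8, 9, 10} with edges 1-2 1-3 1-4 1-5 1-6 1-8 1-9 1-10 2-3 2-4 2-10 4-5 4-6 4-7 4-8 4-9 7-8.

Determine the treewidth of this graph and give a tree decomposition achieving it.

Every bag has size at most 3, so the width is 3 − 1 = 2 and tw(G) ≤ 2. For the lower bound, the 3 vertices {1, 2, 10} are pairwise adjacent, and any tree decomposition puts a clique entirely inside one bag — forcing width ≥ 2. Therefore the treewidth is 2.

Treewidth 2.
Bags: B1 = {1, 4, 8}  B2 = {1, 4, 9}  B3 = {1, 4, 5}  B4 = {4, 7, 8}  B5 = {1, 4, 6}  B6 = {1, 2, 4}  B7 = {1, 2, 10}  B8 = {1, 2, 3}
Tree: B1–B2, B1–B3, B1–B4, B3–B5, B3–B6, B6–B7, B7–B8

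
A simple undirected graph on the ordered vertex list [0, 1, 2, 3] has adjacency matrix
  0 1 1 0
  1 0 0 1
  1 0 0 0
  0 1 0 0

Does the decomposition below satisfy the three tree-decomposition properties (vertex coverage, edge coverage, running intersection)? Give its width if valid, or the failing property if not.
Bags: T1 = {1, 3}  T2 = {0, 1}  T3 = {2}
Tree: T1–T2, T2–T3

No — edge (0,2) lies in no bag.

A tree decomposition must satisfy three properties: every vertex lies in some bag; for every edge, both endpoints lie together in some bag; and for every vertex, the bags containing it form a connected subtree. Here edge (0,2) lies in no bag, so the decomposition is invalid.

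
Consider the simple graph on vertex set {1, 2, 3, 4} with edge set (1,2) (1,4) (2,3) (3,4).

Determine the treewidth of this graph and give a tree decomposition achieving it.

Treewidth 2.
One optimal decomposition is:
Bags: B1 = {1, 2, 4}  B2 = {2, 3, 4}
Tree: B1–B2

Every bag has size at most 3, so the width is 3 − 1 = 2 and tw(G) ≤ 2. Since 4–1–2–3–4 is a cycle in G, G is not acyclic. Forests are exactly the graphs of treewidth ≤ 1, so tw(G) ≥ 2. Combining the bounds, tw(G) = 2.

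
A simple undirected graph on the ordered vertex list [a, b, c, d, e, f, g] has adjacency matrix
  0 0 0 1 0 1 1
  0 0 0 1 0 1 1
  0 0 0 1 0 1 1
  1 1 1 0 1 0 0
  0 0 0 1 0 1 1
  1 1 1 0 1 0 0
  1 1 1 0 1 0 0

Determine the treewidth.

3

A width-3 tree decomposition is:
Bags: B1 = {c, d, f, g}  B2 = {d, e, f, g}  B3 = {b, d, f, g}  B4 = {a, d, f, g}
Tree: B1–B2, B2–B3, B3–B4
Every bag has size at most 4, so the width is 4 − 1 = 3 and tw(G) ≤ 3. For the lower bound: the 4 vertex sets {c,f}, {e,g}, {d}, {b} are disjoint, each induces a connected subgraph, and every pair is joined by at least one edge of G. Contracting each set to a single vertex therefore yields K_{4} as a minor, and since treewidth is minor-monotone, tw(G) ≥ tw(K_{4}) = 3. Hence tw(G) = 3 exactly.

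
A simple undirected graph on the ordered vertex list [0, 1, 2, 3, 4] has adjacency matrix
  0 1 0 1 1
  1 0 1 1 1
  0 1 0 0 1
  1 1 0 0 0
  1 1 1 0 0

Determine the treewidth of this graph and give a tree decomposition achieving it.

Treewidth 2.
One optimal decomposition is:
Bags: B1 = {0, 1, 3}  B2 = {0, 1, 4}  B3 = {1, 2, 4}
Tree: B1–B2, B2–B3

Every bag has size at most 3, so the width is 3 − 1 = 2 and tw(G) ≤ 2. On the other hand G contains the 3-clique {0, 1, 3}. A clique must lie in a single bag of any decomposition, so no decomposition can have width below 2. Therefore the treewidth is 2.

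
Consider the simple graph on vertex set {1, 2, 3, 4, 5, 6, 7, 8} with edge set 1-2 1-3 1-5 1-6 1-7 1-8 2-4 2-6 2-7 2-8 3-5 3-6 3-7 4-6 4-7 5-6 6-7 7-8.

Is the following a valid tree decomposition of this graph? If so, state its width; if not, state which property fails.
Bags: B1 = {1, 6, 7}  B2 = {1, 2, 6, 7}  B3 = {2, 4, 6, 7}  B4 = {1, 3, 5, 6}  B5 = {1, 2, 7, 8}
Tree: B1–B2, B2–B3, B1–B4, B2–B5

A tree decomposition must satisfy three properties: every vertex lies in some bag; for every edge, both endpoints lie together in some bag; and for every vertex, the bags containing it form a connected subtree. Here edge (3,7) lies in no bag, so the decomposition is invalid.

No — edge (3,7) lies in no bag.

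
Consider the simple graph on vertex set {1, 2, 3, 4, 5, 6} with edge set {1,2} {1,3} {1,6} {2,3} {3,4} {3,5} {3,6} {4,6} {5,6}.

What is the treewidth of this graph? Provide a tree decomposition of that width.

The largest bag has 3 vertices, giving width 2; this decomposition certifies tw(G) ≤ 2. For the lower bound, the 3 vertices {1, 2, 3} are pairwise adjacent, and any tree decomposition puts a clique entirely inside one bag — forcing width ≥ 2. Combining the bounds, tw(G) = 2.

Treewidth 2.
One optimal decomposition is:
Bags: B1 = {1, 2, 3}  B2 = {1, 3, 6}  B3 = {3, 4, 6}  B4 = {3, 5, 6}
Tree: B1–B2, B2–B3, B2–B4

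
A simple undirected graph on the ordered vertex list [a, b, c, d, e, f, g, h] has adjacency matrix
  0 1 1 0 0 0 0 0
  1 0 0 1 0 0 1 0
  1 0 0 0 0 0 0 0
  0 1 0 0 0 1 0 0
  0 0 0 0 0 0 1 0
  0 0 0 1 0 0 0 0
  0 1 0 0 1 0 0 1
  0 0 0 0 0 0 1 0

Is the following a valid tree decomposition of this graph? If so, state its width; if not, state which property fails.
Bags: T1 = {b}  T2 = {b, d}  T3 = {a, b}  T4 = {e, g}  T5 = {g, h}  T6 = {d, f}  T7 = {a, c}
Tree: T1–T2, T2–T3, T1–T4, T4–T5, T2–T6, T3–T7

No — edge (g,b) lies in no bag.

A tree decomposition must satisfy three properties: every vertex lies in some bag; for every edge, both endpoints lie together in some bag; and for every vertex, the bags containing it form a connected subtree. Here edge (g,b) lies in no bag, so the decomposition is invalid.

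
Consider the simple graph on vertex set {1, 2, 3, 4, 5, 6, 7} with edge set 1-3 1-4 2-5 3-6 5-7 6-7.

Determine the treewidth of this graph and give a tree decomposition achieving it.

The largest bag has 2 vertices, giving width 1; this decomposition certifies tw(G) ≤ 1. G has an edge, so its treewidth is at least 1. Therefore the treewidth is 1.

Treewidth 1.
One optimal decomposition is:
Bags: B1 = {1, 4}  B2 = {1, 3}  B3 = {3, 6}  B4 = {6, 7}  B5 = {5, 7}  B6 = {2, 5}
Tree: B1–B2, B2–B3, B3–B4, B4–B5, B5–B6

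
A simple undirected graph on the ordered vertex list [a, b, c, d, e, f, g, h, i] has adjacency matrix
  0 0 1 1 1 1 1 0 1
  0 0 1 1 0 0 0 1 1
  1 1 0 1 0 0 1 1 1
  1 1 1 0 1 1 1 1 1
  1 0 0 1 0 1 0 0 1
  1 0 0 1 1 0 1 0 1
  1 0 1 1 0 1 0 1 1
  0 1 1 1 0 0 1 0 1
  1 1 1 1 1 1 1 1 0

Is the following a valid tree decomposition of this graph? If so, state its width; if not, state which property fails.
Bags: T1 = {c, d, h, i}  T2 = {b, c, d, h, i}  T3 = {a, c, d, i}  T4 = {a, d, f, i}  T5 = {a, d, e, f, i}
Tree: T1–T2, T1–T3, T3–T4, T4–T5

No — vertex g appears in no bag.

A tree decomposition must satisfy three properties: every vertex lies in some bag; for every edge, both endpoints lie together in some bag; and for every vertex, the bags containing it form a connected subtree. Here vertex g appears in no bag, so the decomposition is invalid.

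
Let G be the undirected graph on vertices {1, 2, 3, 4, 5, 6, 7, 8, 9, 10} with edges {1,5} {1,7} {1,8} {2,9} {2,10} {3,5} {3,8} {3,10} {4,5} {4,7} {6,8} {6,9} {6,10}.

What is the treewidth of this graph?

A width-2 tree decomposition is:
Bags: B1 = {2, 9, 10}  B2 = {6, 9, 10}  B3 = {3, 6, 10}  B4 = {3, 6, 8}  B5 = {3, 5, 8}  B6 = {1, 5, 8}  B7 = {1, 4, 5}  B8 = {1, 4, 7}
Tree: B1–B2, B2–B3, B3–B4, B4–B5, B5–B6, B6–B7, B7–B8
Every bag has size at most 3, so the width is 3 − 1 = 2 and tw(G) ≤ 2. The edges 2–9–6–10–2 form a cycle, so G is not a tree and its treewidth is at least 2. The upper and lower bounds meet at 2, so that is the treewidth.

2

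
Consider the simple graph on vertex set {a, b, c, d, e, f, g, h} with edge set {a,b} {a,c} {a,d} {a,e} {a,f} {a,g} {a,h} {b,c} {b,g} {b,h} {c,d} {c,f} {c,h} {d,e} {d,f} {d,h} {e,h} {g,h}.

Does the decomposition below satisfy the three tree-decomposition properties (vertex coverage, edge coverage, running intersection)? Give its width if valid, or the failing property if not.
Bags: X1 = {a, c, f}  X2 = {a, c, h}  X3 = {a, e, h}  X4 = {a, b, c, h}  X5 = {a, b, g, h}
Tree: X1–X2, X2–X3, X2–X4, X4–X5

No — vertex d appears in no bag.

A tree decomposition must satisfy three properties: every vertex lies in some bag; for every edge, both endpoints lie together in some bag; and for every vertex, the bags containing it form a connected subtree. Here vertex d appears in no bag, so the decomposition is invalid.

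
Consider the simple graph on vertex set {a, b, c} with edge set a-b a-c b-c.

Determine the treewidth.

2

A width-2 tree decomposition is:
Bags: B1 = {a, b, c}
Tree: (single bag)
A single bag containing all 3 vertices is trivially a valid decomposition of width 2. Conversely, {a, b, c} is a clique of size 3, and the vertices of any clique must share a bag in every tree decomposition; so some bag has ≥ 3 vertices and tw(G) ≥ 2. Therefore the treewidth is 2.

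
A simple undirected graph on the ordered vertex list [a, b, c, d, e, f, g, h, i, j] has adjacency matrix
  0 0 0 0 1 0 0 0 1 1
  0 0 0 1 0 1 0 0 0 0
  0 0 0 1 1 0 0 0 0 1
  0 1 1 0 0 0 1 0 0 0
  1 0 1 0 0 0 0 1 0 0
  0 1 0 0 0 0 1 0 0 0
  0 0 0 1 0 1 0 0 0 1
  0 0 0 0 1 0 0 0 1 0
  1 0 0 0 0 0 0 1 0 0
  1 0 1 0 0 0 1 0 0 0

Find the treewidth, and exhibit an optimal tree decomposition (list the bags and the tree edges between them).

Treewidth 2.
Bags: B1 = {a, h, i}  B2 = {a, e, h}  B3 = {a, e, j}  B4 = {c, e, j}  B5 = {c, g, j}  B6 = {c, d, g}  B7 = {d, f, g}  B8 = {b, d, f}
Tree: B1–B2, B2–B3, B3–B4, B4–B5, B5–B6, B6–B7, B7–B8

Every bag has size at most 3, so the width is 3 − 1 = 2 and tw(G) ≤ 2. For the lower bound, G contains the cycle i–h–e–a–i, so G is not a forest; only forests have treewidth ≤ 1, hence tw(G) ≥ 2. Therefore the treewidth is 2.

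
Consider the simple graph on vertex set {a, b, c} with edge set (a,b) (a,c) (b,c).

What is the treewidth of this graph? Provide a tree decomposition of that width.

With just one bag of size 3, the width is 3 − 1 = 2, so tw(G) ≤ 2. Conversely, {a, b, c} is a clique of size 3, and the vertices of any clique must share a bag in every tree decomposition; so some bag has ≥ 3 vertices and tw(G) ≥ 2. Combining the bounds, tw(G) = 2.

Treewidth 2.
One optimal decomposition is:
Bags: B1 = {a, b, c}
Tree: (single bag)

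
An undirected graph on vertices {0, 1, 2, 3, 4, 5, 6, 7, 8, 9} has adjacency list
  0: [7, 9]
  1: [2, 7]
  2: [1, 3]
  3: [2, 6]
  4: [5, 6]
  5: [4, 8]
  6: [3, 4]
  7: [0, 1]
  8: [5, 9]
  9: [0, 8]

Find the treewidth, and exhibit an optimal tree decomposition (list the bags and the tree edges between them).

Treewidth 2.
Bags: B1 = {0, 7, 9}  B2 = {7, 8, 9}  B3 = {5, 7, 8}  B4 = {4, 5, 7}  B5 = {4, 6, 7}  B6 = {3, 6, 7}  B7 = {2, 3, 7}  B8 = {1, 2, 7}
Tree: B1–B2, B2–B3, B3–B4, B4–B5, B5–B6, B6–B7, B7–B8

Each bag holds 3 vertices, so the decomposition has width 2, which upper-bounds the treewidth. For the lower bound, G contains the cycle 7–0–9–8–5–4–6–3–2–1–7, so G is not a forest; only forests have treewidth ≤ 1, hence tw(G) ≥ 2. Therefore the treewidth is 2.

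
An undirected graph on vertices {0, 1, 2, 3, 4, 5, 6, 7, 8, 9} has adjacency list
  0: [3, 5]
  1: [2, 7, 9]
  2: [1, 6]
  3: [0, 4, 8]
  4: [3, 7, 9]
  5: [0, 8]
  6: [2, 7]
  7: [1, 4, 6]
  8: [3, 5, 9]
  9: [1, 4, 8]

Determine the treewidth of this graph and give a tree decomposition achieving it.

The largest bag has 3 vertices, giving width 2; this decomposition certifies tw(G) ≤ 2. For the lower bound, G contains the cycle 2–6–7–1–2, so G is not a forest; only forests have treewidth ≤ 1, hence tw(G) ≥ 2. Therefore the treewidth is 2.

Treewidth 2.
Bags: B1 = {1, 2, 6}  B2 = {1, 6, 7}  B3 = {1, 7, 9}  B4 = {4, 7, 9}  B5 = {4, 8, 9}  B6 = {3, 4, 8}  B7 = {3, 5, 8}  B8 = {0, 3, 5}
Tree: B1–B2, B2–B3, B3–B4, B4–B5, B5–B6, B6–B7, B7–B8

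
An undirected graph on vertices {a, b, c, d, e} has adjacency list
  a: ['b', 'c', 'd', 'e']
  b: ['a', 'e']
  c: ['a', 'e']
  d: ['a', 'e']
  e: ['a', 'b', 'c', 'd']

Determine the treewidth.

2

A width-2 tree decomposition is:
Bags: B1 = {a, c, e}  B2 = {a, b, e}  B3 = {a, d, e}
Tree: B1–B2, B1–B3
Each bag holds 3 vertices, so the decomposition has width 2, which upper-bounds the treewidth. For the lower bound, the 3 vertices {a, d, e} are pairwise adjacent, and any tree decomposition puts a clique entirely inside one bag — forcing width ≥ 2. Hence tw(G) = 2 exactly.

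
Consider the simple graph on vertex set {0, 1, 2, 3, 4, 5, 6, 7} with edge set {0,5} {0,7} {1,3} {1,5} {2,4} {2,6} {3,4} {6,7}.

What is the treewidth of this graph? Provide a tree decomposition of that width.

Every bag has size at most 3, so the width is 3 − 1 = 2 and tw(G) ≤ 2. Since 1–3–4–2–6–7–0–5–1 is a cycle in G, G is not acyclic. Forests are exactly the graphs of treewidth ≤ 1, so tw(G) ≥ 2. The upper and lower bounds meet at 2, so that is the treewidth.

Treewidth 2.
One such decomposition:
Bags: B1 = {1, 3, 4}  B2 = {1, 2, 4}  B3 = {1, 2, 6}  B4 = {1, 6, 7}  B5 = {0, 1, 7}  B6 = {0, 1, 5}
Tree: B1–B2, B2–B3, B3–B4, B4–B5, B5–B6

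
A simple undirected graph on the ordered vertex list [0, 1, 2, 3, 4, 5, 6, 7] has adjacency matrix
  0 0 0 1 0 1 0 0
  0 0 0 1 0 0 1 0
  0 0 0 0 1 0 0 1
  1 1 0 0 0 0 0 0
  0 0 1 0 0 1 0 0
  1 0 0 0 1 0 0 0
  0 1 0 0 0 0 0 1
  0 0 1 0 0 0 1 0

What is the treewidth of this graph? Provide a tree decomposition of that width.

Each bag holds 3 vertices, so the decomposition has width 2, which upper-bounds the treewidth. The edges 6–7–2–4–5–0–3–1–6 form a cycle, so G is not a tree and its treewidth is at least 2. Therefore the treewidth is 2.

Treewidth 2.
One optimal decomposition is:
Bags: B1 = {2, 6, 7}  B2 = {2, 4, 6}  B3 = {4, 5, 6}  B4 = {0, 5, 6}  B5 = {0, 3, 6}  B6 = {1, 3, 6}
Tree: B1–B2, B2–B3, B3–B4, B4–B5, B5–B6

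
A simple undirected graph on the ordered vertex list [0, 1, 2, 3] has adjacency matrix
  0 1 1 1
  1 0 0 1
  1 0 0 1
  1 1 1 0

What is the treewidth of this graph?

2

A width-2 tree decomposition is:
Bags: B1 = {0, 2, 3}  B2 = {0, 1, 3}
Tree: B1–B2
Every bag has size at most 3, so the width is 3 − 1 = 2 and tw(G) ≤ 2. Conversely, {0, 1, 3} is a clique of size 3, and the vertices of any clique must share a bag in every tree decomposition; so some bag has ≥ 3 vertices and tw(G) ≥ 2. Hence tw(G) = 2 exactly.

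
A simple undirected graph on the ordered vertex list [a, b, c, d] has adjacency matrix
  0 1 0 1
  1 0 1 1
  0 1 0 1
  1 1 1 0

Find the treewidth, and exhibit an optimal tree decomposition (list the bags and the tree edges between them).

Every bag has size at most 3, so the width is 3 − 1 = 2 and tw(G) ≤ 2. On the other hand G contains the 3-clique {b, c, d}. A clique must lie in a single bag of any decomposition, so no decomposition can have width below 2. Hence tw(G) = 2 exactly.

Treewidth 2.
One such decomposition:
Bags: B1 = {a, b, d}  B2 = {b, c, d}
Tree: B1–B2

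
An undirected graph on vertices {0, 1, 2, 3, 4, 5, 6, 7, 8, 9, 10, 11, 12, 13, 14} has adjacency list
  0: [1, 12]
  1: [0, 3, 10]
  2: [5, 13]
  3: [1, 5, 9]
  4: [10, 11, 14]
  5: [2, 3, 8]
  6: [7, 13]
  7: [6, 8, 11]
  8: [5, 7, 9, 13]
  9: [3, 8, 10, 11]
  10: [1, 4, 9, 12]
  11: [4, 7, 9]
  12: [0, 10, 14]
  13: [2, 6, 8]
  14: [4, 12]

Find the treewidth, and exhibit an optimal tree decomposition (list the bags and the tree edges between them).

Each bag holds 4 vertices, so the decomposition has width 3, which upper-bounds the treewidth. For the lower bound: the 4 vertex sets {0,12,14}, {4}, {10}, {1,3,9,11} are disjoint, each induces a connected subgraph, and every pair is joined by at least one edge of G. Contracting each set to a single vertex therefore yields K_{4} as a minor, and since treewidth is minor-monotone, tw(G) ≥ tw(K_{4}) = 3. Combining the bounds, tw(G) = 3.

Treewidth 3.
Bags: B1 = {0, 4, 12, 14}  B2 = {0, 4, 10, 12}  B3 = {0, 1, 4, 10}  B4 = {1, 4, 10, 11}  B5 = {1, 9, 10, 11}  B6 = {1, 3, 9, 11}  B7 = {3, 7, 9, 11}  B8 = {3, 7, 8, 9}  B9 = {3, 5, 7, 8}  B10 = {5, 6, 7, 8}  B11 = {5, 6, 8, 13}  B12 = {2, 5, 6, 13}
Tree: B1–B2, B2–B3, B3–B4, B4–B5, B5–B6, B6–B7, B7–B8, B8–B9, B9–B10, B10–B11, B11–B12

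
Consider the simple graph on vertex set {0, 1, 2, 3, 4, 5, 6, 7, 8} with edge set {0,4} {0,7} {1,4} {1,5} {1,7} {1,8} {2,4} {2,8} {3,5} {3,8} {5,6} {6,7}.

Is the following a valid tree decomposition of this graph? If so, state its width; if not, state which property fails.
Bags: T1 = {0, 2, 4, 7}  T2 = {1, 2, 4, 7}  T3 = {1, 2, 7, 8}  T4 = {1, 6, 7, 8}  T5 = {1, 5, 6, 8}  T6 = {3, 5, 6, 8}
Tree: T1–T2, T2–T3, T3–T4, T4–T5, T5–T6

Every vertex of G appears in some bag (union = {0, 1, 2, 3, 4, 5, 6, 7, 8}); every edge is covered by a bag; and for each vertex v the set of bags containing v is connected in the bag tree. The decomposition is therefore valid. The largest bag has 4 vertices, so the width is 3.

Yes; width 3.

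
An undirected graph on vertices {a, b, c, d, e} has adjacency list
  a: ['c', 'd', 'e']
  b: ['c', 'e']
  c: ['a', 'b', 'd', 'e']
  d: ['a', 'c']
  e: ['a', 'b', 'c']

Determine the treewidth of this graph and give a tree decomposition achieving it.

Treewidth 2.
One optimal decomposition is:
Bags: B1 = {b, c, e}  B2 = {a, c, e}  B3 = {a, c, d}
Tree: B1–B2, B2–B3

Every bag has size at most 3, so the width is 3 − 1 = 2 and tw(G) ≤ 2. For the lower bound, the 3 vertices {a, c, d} are pairwise adjacent, and any tree decomposition puts a clique entirely inside one bag — forcing width ≥ 2. The upper and lower bounds meet at 2, so that is the treewidth.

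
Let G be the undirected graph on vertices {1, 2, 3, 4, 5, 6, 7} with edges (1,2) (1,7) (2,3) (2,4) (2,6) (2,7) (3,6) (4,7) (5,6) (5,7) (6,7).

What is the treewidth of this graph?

A width-2 tree decomposition is:
Bags: B1 = {2, 6, 7}  B2 = {2, 3, 6}  B3 = {1, 2, 7}  B4 = {2, 4, 7}  B5 = {5, 6, 7}
Tree: B1–B2, B1–B3, B1–B4, B1–B5
The largest bag has 3 vertices, giving width 2; this decomposition certifies tw(G) ≤ 2. Conversely, {2, 3, 6} is a clique of size 3, and the vertices of any clique must share a bag in every tree decomposition; so some bag has ≥ 3 vertices and tw(G) ≥ 2. Therefore the treewidth is 2.

2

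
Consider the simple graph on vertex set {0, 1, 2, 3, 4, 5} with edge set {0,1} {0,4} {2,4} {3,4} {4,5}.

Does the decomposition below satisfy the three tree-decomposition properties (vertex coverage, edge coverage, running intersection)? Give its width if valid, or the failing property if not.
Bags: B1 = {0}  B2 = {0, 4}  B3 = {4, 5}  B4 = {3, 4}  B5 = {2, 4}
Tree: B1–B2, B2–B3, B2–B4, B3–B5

A tree decomposition must satisfy three properties: every vertex lies in some bag; for every edge, both endpoints lie together in some bag; and for every vertex, the bags containing it form a connected subtree. Here vertex 1 appears in no bag, so the decomposition is invalid.

No — vertex 1 appears in no bag.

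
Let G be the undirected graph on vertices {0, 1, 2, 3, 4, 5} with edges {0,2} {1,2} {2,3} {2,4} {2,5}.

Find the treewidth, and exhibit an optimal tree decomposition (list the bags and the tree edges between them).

Treewidth 1.
Bags: B1 = {2, 3}  B2 = {1, 2}  B3 = {0, 2}  B4 = {2, 5}  B5 = {2, 4}
Tree: B1–B2, B1–B3, B3–B4, B4–B5

Each bag holds 2 vertices, so the decomposition has width 1, which upper-bounds the treewidth. Any graph with an edge has treewidth ≥ 1, and G has the edge 3–2. Therefore the treewidth is 1.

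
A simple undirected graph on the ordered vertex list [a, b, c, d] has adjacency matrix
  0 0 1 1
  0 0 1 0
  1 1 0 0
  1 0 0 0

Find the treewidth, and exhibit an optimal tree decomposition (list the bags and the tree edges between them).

Treewidth 1.
Bags: B1 = {a, d}  B2 = {a, c}  B3 = {b, c}
Tree: B1–B2, B2–B3

Every bag has size at most 2, so the width is 2 − 1 = 1 and tw(G) ≤ 1. Since G has at least one edge (e.g. d–a), it is not an edgeless graph, so tw(G) ≥ 1. Combining the bounds, tw(G) = 1.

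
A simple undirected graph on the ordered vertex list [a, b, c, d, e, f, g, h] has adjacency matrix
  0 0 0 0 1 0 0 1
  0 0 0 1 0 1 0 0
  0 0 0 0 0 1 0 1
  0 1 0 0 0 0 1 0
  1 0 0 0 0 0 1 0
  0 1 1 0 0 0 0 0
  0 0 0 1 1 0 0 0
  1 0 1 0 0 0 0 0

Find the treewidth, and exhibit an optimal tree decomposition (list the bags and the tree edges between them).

Treewidth 2.
One such decomposition:
Bags: B1 = {a, c, h}  B2 = {a, c, f}  B3 = {a, b, f}  B4 = {a, b, d}  B5 = {a, d, g}  B6 = {a, e, g}
Tree: B1–B2, B2–B3, B3–B4, B4–B5, B5–B6

Every bag has size at most 3, so the width is 3 − 1 = 2 and tw(G) ≤ 2. For the lower bound, G contains the cycle a–h–c–f–b–d–g–e–a, so G is not a forest; only forests have treewidth ≤ 1, hence tw(G) ≥ 2. Therefore the treewidth is 2.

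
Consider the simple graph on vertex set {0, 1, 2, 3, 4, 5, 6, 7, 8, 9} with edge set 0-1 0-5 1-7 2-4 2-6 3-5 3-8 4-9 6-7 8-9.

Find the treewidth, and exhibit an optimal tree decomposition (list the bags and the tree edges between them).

Treewidth 2.
Bags: B1 = {0, 3, 5}  B2 = {0, 3, 8}  B3 = {0, 8, 9}  B4 = {0, 4, 9}  B5 = {0, 2, 4}  B6 = {0, 2, 6}  B7 = {0, 6, 7}  B8 = {0, 1, 7}
Tree: B1–B2, B2–B3, B3–B4, B4–B5, B5–B6, B6–B7, B7–B8

Each bag holds 3 vertices, so the decomposition has width 2, which upper-bounds the treewidth. Since 0–5–3–8–9–4–2–6–7–1–0 is a cycle in G, G is not acyclic. Forests are exactly the graphs of treewidth ≤ 1, so tw(G) ≥ 2. Hence tw(G) = 2 exactly.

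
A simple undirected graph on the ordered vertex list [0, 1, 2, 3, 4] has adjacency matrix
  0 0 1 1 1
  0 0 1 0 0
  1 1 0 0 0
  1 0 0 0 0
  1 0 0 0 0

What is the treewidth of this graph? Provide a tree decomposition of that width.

Treewidth 1.
One such decomposition:
Bags: B1 = {0, 3}  B2 = {0, 2}  B3 = {1, 2}  B4 = {0, 4}
Tree: B1–B2, B2–B3, B1–B4

Every bag has size at most 2, so the width is 2 − 1 = 1 and tw(G) ≤ 1. Any graph with an edge has treewidth ≥ 1, and G has the edge 0–3. The upper and lower bounds meet at 1, so that is the treewidth.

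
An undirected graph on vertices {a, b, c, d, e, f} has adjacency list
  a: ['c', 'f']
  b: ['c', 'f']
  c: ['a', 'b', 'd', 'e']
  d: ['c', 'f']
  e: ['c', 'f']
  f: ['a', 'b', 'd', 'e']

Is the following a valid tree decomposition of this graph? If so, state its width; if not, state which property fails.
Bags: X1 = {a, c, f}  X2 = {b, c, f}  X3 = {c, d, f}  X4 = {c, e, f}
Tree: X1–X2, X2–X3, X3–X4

Yes; width 2.

Every vertex of G appears in some bag (union = {a, b, c, d, e, f}); every edge is covered by a bag; and for each vertex v the set of bags containing v is connected in the bag tree. The decomposition is therefore valid. The largest bag has 3 vertices, so the width is 2.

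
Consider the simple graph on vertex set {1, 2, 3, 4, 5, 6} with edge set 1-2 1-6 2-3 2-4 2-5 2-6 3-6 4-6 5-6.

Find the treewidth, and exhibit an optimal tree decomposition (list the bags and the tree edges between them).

Treewidth 2.
One such decomposition:
Bags: B1 = {2, 5, 6}  B2 = {2, 4, 6}  B3 = {1, 2, 6}  B4 = {2, 3, 6}
Tree: B1–B2, B1–B3, B1–B4

Each bag holds 3 vertices, so the decomposition has width 2, which upper-bounds the treewidth. For the lower bound, the 3 vertices {1, 2, 6} are pairwise adjacent, and any tree decomposition puts a clique entirely inside one bag — forcing width ≥ 2. Hence tw(G) = 2 exactly.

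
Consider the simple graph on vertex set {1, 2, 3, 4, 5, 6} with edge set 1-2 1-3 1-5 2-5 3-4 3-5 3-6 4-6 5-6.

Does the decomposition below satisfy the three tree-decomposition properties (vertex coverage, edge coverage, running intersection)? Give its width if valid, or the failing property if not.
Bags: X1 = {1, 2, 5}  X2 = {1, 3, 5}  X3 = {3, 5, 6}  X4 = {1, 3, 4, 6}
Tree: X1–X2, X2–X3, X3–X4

No — bags containing vertex 1 are not connected in the tree.

A tree decomposition must satisfy three properties: every vertex lies in some bag; for every edge, both endpoints lie together in some bag; and for every vertex, the bags containing it form a connected subtree. Here bags containing vertex 1 are not connected in the tree, so the decomposition is invalid.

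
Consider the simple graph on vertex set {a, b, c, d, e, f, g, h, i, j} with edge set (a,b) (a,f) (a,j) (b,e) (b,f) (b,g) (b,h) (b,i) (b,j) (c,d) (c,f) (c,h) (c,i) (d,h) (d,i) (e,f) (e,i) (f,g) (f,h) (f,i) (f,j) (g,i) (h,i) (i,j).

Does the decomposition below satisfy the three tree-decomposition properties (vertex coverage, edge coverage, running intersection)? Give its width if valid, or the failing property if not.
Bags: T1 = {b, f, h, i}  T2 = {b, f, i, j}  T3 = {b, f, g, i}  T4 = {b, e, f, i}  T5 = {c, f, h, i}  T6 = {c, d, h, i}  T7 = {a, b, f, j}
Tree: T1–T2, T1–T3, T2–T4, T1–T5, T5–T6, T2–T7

Yes; width 3.

Every vertex of G appears in some bag (union = {a, b, c, d, e, f, g, h, i, j}); every edge is covered by a bag; and for each vertex v the set of bags containing v is connected in the bag tree. The decomposition is therefore valid. The largest bag has 4 vertices, so the width is 3.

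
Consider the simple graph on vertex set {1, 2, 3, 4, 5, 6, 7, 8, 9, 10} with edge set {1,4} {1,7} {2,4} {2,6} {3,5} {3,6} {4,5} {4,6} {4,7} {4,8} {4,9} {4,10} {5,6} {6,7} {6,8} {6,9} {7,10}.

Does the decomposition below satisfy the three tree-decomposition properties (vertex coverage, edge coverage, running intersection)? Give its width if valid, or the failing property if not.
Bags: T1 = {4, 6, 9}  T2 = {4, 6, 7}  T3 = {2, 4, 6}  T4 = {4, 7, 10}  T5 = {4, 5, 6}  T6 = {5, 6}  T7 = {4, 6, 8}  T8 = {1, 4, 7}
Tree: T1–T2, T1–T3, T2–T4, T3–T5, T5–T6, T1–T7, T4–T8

A tree decomposition must satisfy three properties: every vertex lies in some bag; for every edge, both endpoints lie together in some bag; and for every vertex, the bags containing it form a connected subtree. Here vertex 3 appears in no bag, so the decomposition is invalid.

No — vertex 3 appears in no bag.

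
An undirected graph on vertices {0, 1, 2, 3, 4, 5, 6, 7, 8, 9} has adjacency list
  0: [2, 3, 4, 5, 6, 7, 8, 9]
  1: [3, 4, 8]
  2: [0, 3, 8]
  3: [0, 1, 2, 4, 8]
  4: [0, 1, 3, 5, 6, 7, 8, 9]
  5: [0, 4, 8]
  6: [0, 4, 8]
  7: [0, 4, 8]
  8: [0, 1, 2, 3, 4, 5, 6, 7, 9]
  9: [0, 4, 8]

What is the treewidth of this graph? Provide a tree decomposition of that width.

Treewidth 3.
One optimal decomposition is:
Bags: B1 = {0, 3, 4, 8}  B2 = {0, 4, 6, 8}  B3 = {1, 3, 4, 8}  B4 = {0, 4, 7, 8}  B5 = {0, 4, 8, 9}  B6 = {0, 4, 5, 8}  B7 = {0, 2, 3, 8}
Tree: B1–B2, B1–B3, B1–B4, B1–B5, B2–B6, B1–B7

Every bag has size at most 4, so the width is 4 − 1 = 3 and tw(G) ≤ 3. For the lower bound, the 4 vertices {0, 2, 3, 8} are pairwise adjacent, and any tree decomposition puts a clique entirely inside one bag — forcing width ≥ 3. The upper and lower bounds meet at 3, so that is the treewidth.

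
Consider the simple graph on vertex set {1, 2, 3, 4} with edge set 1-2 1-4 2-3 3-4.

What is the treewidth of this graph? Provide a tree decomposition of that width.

Each bag holds 3 vertices, so the decomposition has width 2, which upper-bounds the treewidth. For the lower bound, G contains the cycle 2–1–4–3–2, so G is not a forest; only forests have treewidth ≤ 1, hence tw(G) ≥ 2. Therefore the treewidth is 2.

Treewidth 2.
One such decomposition:
Bags: B1 = {1, 2, 4}  B2 = {2, 3, 4}
Tree: B1–B2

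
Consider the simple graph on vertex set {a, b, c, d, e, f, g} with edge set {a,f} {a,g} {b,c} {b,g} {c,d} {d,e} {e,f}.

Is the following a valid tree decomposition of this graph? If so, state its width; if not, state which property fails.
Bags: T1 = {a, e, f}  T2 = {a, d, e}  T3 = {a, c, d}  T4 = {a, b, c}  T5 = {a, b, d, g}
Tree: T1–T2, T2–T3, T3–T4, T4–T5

No — bags containing vertex d are not connected in the tree.

A tree decomposition must satisfy three properties: every vertex lies in some bag; for every edge, both endpoints lie together in some bag; and for every vertex, the bags containing it form a connected subtree. Here bags containing vertex d are not connected in the tree, so the decomposition is invalid.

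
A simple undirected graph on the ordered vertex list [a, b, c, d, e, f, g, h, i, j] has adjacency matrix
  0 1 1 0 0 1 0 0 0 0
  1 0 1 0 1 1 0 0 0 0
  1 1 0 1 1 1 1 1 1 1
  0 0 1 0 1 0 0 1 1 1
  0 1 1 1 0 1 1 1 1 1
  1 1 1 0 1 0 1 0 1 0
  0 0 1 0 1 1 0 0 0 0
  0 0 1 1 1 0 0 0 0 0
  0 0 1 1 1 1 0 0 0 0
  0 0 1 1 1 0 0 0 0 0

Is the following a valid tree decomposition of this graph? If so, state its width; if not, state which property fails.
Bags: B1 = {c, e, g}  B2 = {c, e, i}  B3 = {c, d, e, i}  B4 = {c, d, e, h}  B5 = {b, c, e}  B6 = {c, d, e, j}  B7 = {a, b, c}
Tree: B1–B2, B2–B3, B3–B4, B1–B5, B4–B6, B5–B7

A tree decomposition must satisfy three properties: every vertex lies in some bag; for every edge, both endpoints lie together in some bag; and for every vertex, the bags containing it form a connected subtree. Here vertex f appears in no bag, so the decomposition is invalid.

No — vertex f appears in no bag.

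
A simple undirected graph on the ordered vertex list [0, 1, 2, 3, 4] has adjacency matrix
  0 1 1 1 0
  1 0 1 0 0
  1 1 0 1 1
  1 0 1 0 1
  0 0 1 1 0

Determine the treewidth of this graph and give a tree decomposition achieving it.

Treewidth 2.
One such decomposition:
Bags: B1 = {0, 2, 3}  B2 = {0, 1, 2}  B3 = {2, 3, 4}
Tree: B1–B2, B1–B3

Every bag has size at most 3, so the width is 3 − 1 = 2 and tw(G) ≤ 2. For the lower bound, the 3 vertices {0, 1, 2} are pairwise adjacent, and any tree decomposition puts a clique entirely inside one bag — forcing width ≥ 2. The upper and lower bounds meet at 2, so that is the treewidth.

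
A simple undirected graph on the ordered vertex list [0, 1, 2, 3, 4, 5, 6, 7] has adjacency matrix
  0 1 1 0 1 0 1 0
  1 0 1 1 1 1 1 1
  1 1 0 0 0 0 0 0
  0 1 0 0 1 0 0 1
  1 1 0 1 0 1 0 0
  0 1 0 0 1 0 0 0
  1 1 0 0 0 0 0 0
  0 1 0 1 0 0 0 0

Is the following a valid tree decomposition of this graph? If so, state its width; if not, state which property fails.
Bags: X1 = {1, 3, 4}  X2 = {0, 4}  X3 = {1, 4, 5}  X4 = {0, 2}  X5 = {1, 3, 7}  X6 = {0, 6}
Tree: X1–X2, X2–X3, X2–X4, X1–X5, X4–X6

No — edge (1,0) lies in no bag.

A tree decomposition must satisfy three properties: every vertex lies in some bag; for every edge, both endpoints lie together in some bag; and for every vertex, the bags containing it form a connected subtree. Here edge (1,0) lies in no bag, so the decomposition is invalid.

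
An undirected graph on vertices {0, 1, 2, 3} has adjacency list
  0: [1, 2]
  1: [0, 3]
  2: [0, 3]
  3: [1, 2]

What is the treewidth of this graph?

A width-2 tree decomposition is:
Bags: B1 = {0, 1, 2}  B2 = {1, 2, 3}
Tree: B1–B2
Every bag has size at most 3, so the width is 3 − 1 = 2 and tw(G) ≤ 2. For the lower bound, G contains the cycle 1–0–2–3–1, so G is not a forest; only forests have treewidth ≤ 1, hence tw(G) ≥ 2. Therefore the treewidth is 2.

2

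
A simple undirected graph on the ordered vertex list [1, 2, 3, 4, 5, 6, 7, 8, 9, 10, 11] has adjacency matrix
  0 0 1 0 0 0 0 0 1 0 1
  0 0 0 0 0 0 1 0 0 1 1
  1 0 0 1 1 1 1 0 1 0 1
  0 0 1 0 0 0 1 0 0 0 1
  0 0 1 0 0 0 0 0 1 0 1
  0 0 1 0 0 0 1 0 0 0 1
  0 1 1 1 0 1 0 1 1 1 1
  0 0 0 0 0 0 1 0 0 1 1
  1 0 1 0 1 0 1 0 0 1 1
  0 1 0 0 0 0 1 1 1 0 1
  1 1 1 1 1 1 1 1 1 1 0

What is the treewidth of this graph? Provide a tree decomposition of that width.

The largest bag has 4 vertices, giving width 3; this decomposition certifies tw(G) ≤ 3. Conversely, {1, 3, 9, 11} is a clique of size 4, and the vertices of any clique must share a bag in every tree decomposition; so some bag has ≥ 4 vertices and tw(G) ≥ 3. Combining the bounds, tw(G) = 3.

Treewidth 3.
Bags: B1 = {7, 9, 10, 11}  B2 = {3, 7, 9, 11}  B3 = {7, 8, 10, 11}  B4 = {3, 4, 7, 11}  B5 = {2, 7, 10, 11}  B6 = {1, 3, 9, 11}  B7 = {3, 5, 9, 11}  B8 = {3, 6, 7, 11}
Tree: B1–B2, B1–B3, B2–B4, B3–B5, B2–B6, B6–B7, B4–B8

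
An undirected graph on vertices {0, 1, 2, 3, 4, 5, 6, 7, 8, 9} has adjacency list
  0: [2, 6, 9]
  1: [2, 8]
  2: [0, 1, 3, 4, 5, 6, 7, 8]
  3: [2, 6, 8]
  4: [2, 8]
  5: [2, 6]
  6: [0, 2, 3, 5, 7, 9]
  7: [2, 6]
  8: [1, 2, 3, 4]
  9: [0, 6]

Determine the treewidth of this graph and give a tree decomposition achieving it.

Treewidth 2.
One optimal decomposition is:
Bags: B1 = {2, 3, 6}  B2 = {2, 3, 8}  B3 = {0, 2, 6}  B4 = {1, 2, 8}  B5 = {2, 6, 7}  B6 = {0, 6, 9}  B7 = {2, 4, 8}  B8 = {2, 5, 6}
Tree: B1–B2, B1–B3, B2–B4, B1–B5, B3–B6, B2–B7, B1–B8

Each bag holds 3 vertices, so the decomposition has width 2, which upper-bounds the treewidth. On the other hand G contains the 3-clique {0, 6, 9}. A clique must lie in a single bag of any decomposition, so no decomposition can have width below 2. The upper and lower bounds meet at 2, so that is the treewidth.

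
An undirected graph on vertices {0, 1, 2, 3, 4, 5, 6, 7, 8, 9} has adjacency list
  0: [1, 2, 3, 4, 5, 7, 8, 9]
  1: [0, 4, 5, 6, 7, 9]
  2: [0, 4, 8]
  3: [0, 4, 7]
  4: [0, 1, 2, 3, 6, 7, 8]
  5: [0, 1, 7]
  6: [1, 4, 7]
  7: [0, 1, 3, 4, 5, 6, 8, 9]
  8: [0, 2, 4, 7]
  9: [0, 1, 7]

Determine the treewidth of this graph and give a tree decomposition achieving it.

Every bag has size at most 4, so the width is 4 − 1 = 3 and tw(G) ≤ 3. For the lower bound, the 4 vertices {0, 2, 4, 8} are pairwise adjacent, and any tree decomposition puts a clique entirely inside one bag — forcing width ≥ 3. Therefore the treewidth is 3.

Treewidth 3.
One optimal decomposition is:
Bags: B1 = {0, 4, 7, 8}  B2 = {0, 2, 4, 8}  B3 = {0, 3, 4, 7}  B4 = {0, 1, 4, 7}  B5 = {0, 1, 7, 9}  B6 = {0, 1, 5, 7}  B7 = {1, 4, 6, 7}
Tree: B1–B2, B1–B3, B3–B4, B4–B5, B5–B6, B4–B7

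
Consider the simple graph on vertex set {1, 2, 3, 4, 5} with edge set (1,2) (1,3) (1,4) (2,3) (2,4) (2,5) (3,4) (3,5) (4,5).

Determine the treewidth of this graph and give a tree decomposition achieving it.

Treewidth 3.
One optimal decomposition is:
Bags: B1 = {2, 3, 4, 5}  B2 = {1, 2, 3, 4}
Tree: B1–B2

The largest bag has 4 vertices, giving width 3; this decomposition certifies tw(G) ≤ 3. For the lower bound, the 4 vertices {1, 2, 3, 4} are pairwise adjacent, and any tree decomposition puts a clique entirely inside one bag — forcing width ≥ 3. Hence tw(G) = 3 exactly.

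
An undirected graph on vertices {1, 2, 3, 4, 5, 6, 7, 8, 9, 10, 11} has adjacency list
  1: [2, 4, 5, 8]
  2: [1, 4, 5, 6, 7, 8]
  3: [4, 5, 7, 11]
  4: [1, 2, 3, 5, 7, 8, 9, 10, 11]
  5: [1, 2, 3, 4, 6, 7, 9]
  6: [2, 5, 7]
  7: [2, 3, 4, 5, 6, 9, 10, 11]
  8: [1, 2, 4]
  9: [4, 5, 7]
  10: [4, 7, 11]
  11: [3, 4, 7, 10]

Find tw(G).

3

A width-3 tree decomposition is:
Bags: B1 = {2, 4, 5, 7}  B2 = {1, 2, 4, 5}  B3 = {4, 5, 7, 9}  B4 = {3, 4, 5, 7}  B5 = {2, 5, 6, 7}  B6 = {1, 2, 4, 8}  B7 = {3, 4, 7, 11}  B8 = {4, 7, 10, 11}
Tree: B1–B2, B1–B3, B3–B4, B1–B5, B2–B6, B4–B7, B7–B8
The largest bag has 4 vertices, giving width 3; this decomposition certifies tw(G) ≤ 3. Conversely, {1, 2, 4, 8} is a clique of size 4, and the vertices of any clique must share a bag in every tree decomposition; so some bag has ≥ 4 vertices and tw(G) ≥ 3. The upper and lower bounds meet at 3, so that is the treewidth.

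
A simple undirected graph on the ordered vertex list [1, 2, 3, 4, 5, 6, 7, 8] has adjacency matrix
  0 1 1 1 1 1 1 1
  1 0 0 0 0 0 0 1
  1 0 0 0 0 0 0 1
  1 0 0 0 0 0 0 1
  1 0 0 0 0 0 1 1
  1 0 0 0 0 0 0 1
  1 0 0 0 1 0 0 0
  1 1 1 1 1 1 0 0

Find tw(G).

A width-2 tree decomposition is:
Bags: B1 = {1, 5, 8}  B2 = {1, 4, 8}  B3 = {1, 5, 7}  B4 = {1, 3, 8}  B5 = {1, 6, 8}  B6 = {1, 2, 8}
Tree: B1–B2, B1–B3, B2–B4, B2–B5, B1–B6
The largest bag has 3 vertices, giving width 2; this decomposition certifies tw(G) ≤ 2. Conversely, {1, 2, 8} is a clique of size 3, and the vertices of any clique must share a bag in every tree decomposition; so some bag has ≥ 3 vertices and tw(G) ≥ 2. Therefore the treewidth is 2.

2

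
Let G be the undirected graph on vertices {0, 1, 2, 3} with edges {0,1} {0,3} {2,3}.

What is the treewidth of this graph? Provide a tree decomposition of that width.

Treewidth 1.
One optimal decomposition is:
Bags: B1 = {0, 1}  B2 = {0, 3}  B3 = {2, 3}
Tree: B1–B2, B2–B3

The largest bag has 2 vertices, giving width 1; this decomposition certifies tw(G) ≤ 1. Any graph with an edge has treewidth ≥ 1, and G has the edge 1–0. Therefore the treewidth is 1.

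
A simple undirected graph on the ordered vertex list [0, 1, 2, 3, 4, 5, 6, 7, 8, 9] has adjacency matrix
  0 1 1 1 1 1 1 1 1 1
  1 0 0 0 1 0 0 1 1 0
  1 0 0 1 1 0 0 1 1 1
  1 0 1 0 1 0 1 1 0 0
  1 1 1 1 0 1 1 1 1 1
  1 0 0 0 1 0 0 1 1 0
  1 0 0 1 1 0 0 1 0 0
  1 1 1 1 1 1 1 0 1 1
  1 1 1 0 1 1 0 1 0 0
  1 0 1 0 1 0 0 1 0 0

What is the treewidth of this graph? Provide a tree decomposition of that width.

Treewidth 4.
One optimal decomposition is:
Bags: B1 = {0, 2, 4, 7, 8}  B2 = {0, 2, 3, 4, 7}  B3 = {0, 4, 5, 7, 8}  B4 = {0, 2, 4, 7, 9}  B5 = {0, 1, 4, 7, 8}  B6 = {0, 3, 4, 6, 7}
Tree: B1–B2, B1–B3, B1–B4, B1–B5, B2–B6

Every bag has size at most 5, so the width is 5 − 1 = 4 and tw(G) ≤ 4. Conversely, {0, 1, 4, 7, 8} is a clique of size 5, and the vertices of any clique must share a bag in every tree decomposition; so some bag has ≥ 5 vertices and tw(G) ≥ 4. Therefore the treewidth is 4.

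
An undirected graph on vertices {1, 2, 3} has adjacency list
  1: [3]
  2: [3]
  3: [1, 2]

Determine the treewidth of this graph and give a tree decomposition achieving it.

The largest bag has 2 vertices, giving width 1; this decomposition certifies tw(G) ≤ 1. Any graph with an edge has treewidth ≥ 1, and G has the edge 2–3. Therefore the treewidth is 1.

Treewidth 1.
Bags: B1 = {2, 3}  B2 = {1, 3}
Tree: B1–B2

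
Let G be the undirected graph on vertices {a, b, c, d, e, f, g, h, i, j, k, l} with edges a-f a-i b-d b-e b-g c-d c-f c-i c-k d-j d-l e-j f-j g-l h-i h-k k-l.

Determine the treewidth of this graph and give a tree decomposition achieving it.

Treewidth 3.
Bags: B1 = {b, e, g, l}  B2 = {b, d, e, l}  B3 = {d, e, j, l}  B4 = {d, j, k, l}  B5 = {c, d, j, k}  B6 = {c, f, j, k}  B7 = {c, f, h, k}  B8 = {c, f, h, i}  B9 = {a, f, h, i}
Tree: B1–B2, B2–B3, B3–B4, B4–B5, B5–B6, B6–B7, B7–B8, B8–B9

Every bag has size at most 4, so the width is 4 − 1 = 3 and tw(G) ≤ 3. For the lower bound: the 4 vertex sets {b,e,g}, {l}, {d}, {c,f,j,k} are disjoint, each induces a connected subgraph, and every pair is joined by at least one edge of G. Contracting each set to a single vertex therefore yields K_{4} as a minor, and since treewidth is minor-monotone, tw(G) ≥ tw(K_{4}) = 3. Hence tw(G) = 3 exactly.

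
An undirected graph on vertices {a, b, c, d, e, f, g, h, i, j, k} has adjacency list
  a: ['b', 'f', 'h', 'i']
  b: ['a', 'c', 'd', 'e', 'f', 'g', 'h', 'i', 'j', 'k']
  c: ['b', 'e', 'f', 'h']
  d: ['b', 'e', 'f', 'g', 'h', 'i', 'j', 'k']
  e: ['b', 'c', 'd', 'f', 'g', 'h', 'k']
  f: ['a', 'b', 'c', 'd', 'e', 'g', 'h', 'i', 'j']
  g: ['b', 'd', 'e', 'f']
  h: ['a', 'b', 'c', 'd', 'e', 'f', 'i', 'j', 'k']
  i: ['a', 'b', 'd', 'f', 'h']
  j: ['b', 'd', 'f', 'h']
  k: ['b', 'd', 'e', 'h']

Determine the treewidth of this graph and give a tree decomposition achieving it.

The largest bag has 5 vertices, giving width 4; this decomposition certifies tw(G) ≤ 4. For the lower bound, the 5 vertices {b, d, e, f, g} are pairwise adjacent, and any tree decomposition puts a clique entirely inside one bag — forcing width ≥ 4. Therefore the treewidth is 4.

Treewidth 4.
Bags: B1 = {b, d, e, f, h}  B2 = {b, d, f, h, i}  B3 = {b, c, e, f, h}  B4 = {b, d, e, f, g}  B5 = {b, d, f, h, j}  B6 = {b, d, e, h, k}  B7 = {a, b, f, h, i}
Tree: B1–B2, B1–B3, B1–B4, B2–B5, B1–B6, B2–B7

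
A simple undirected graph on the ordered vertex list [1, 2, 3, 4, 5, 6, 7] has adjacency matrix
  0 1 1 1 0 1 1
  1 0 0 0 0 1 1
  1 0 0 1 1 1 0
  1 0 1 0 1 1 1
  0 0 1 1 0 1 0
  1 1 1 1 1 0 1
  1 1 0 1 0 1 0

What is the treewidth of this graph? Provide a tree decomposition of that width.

Treewidth 3.
One optimal decomposition is:
Bags: B1 = {1, 3, 4, 6}  B2 = {1, 4, 6, 7}  B3 = {1, 2, 6, 7}  B4 = {3, 4, 5, 6}
Tree: B1–B2, B2–B3, B1–B4

The largest bag has 4 vertices, giving width 3; this decomposition certifies tw(G) ≤ 3. On the other hand G contains the 4-clique {1, 2, 6, 7}. A clique must lie in a single bag of any decomposition, so no decomposition can have width below 3. Therefore the treewidth is 3.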